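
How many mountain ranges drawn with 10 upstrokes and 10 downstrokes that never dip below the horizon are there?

16796

A Dyck path with 10 up-steps and 10 down-steps has semilength 10, so there are C_10 of them.
C_10 = 16796.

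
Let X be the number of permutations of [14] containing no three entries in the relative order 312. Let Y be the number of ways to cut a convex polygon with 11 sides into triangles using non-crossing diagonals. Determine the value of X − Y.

Permutations of [n] avoiding any single length-3 pattern are counted by C_n; here n = 14. So X = C_14 = 2674440.
Triangulations of a convex m-gon are counted by C_{m−2}; with m = 11 this is C_9. So Y = C_9 = 4862.
X − Y = 2674440 − 4862 = 2669578.

2669578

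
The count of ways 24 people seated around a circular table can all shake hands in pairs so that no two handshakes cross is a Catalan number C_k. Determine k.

12

Non-crossing handshake pairings of 2n people are counted by C_n; 24 people gives n = 12.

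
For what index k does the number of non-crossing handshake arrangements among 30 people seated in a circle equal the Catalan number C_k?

15

With 30 = 2·15 people, non-crossing handshake pairings are non-crossing perfect matchings on a circle, counted by C_15.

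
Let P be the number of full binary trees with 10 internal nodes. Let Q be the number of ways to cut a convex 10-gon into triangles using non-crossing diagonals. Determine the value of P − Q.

15366

The number of full binary trees on 10 internal nodes is the Catalan number C_10. So P = C_10 = 16796.
Triangulations of a convex m-gon are counted by C_{m−2}; with m = 10 this is C_8. So Q = C_8 = 1430.
P − Q = 16796 − 1430 = 15366.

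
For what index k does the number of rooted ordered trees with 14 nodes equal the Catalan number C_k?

13

A rooted plane tree on 14 nodes has 13 edges, and such trees are counted by C_13.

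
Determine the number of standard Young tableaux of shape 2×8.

Standard Young tableaux of shape 2×n are counted by C_n; here n = 8.
C_8 = 1430.

1430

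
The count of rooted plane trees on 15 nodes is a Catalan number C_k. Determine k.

14

A rooted plane tree on 15 nodes has 14 edges, and such trees are counted by C_14.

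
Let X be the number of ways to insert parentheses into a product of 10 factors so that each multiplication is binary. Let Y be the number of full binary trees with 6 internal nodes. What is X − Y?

Ways to associate a product of 10 factors correspond to binary trees on 10 leaves, so the count is C_9. So X = C_9 = 4862.
Full binary trees with n internal nodes are counted by C_n; here n = 6. So Y = C_6 = 132.
X − Y = 4862 − 132 = 4730.

4730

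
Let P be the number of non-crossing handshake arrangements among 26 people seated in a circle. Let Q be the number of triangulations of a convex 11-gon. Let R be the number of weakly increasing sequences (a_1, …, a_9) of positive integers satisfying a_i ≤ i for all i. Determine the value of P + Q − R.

742900

Non-crossing handshake pairings of 2n people are counted by C_n; 26 people gives n = 13. So P = C_13 = 742900.
Triangulations of a convex m-gon are counted by C_{m−2}; with m = 11 this is C_9. So Q = C_9 = 4862.
Such sub-staircase sequences of length n are counted by C_n; here n = 9. So R = C_9 = 4862.
P + Q − R = 742900 + 4862 − 4862 = 742900.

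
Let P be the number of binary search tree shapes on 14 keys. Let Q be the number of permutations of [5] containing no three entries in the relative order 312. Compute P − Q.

2674398

Rooted binary trees with 14 nodes (each child slot possibly empty) number C_14. So P = C_14 = 2674440.
For any fixed pattern of length 3, the pattern-avoiding permutations of [5] number C_5. So Q = C_5 = 42.
P − Q = 2674440 − 42 = 2674398.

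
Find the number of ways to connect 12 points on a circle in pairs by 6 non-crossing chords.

Pairing 12 circle points by 6 non-crossing chords gives C_6 matchings.
C_6 = C_5 · 2(2·5+1)/(5+2) = 42 · 22/7 = 132.

132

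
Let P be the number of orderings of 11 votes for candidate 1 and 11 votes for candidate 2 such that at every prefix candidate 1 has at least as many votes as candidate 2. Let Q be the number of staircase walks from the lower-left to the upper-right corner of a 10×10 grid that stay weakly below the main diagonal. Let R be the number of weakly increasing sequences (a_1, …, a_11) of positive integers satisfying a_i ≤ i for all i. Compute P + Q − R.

Reading a vote for the leader as '(' and for the other as ')' turns such a sequence into a balanced string of 11 pairs, so the count is C_11. So P = C_11 = 58786.
Monotone paths in an n×n grid that stay weakly below the diagonal are counted by C_n; here n = 10. So Q = C_10 = 16796.
Such sub-staircase sequences of length n are counted by C_n; here n = 11. So R = C_11 = 58786.
P + Q − R = 58786 + 16796 − 58786 = 16796.

16796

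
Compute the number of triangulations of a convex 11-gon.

Triangulations of a convex m-gon are counted by C_{m−2}; with m = 11 this is C_9.
C_9 = 4862.

4862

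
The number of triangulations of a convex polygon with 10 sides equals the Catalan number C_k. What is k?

Triangulations of a convex m-gon are counted by C_{m−2}; with m = 10 this is C_8.

8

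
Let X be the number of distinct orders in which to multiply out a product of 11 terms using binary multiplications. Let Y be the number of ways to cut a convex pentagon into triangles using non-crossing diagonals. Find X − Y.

Bracketing 11 factors into binary products is counted by C_{11−1} = C_10. So X = C_10 = 16796.
The number of triangulations of a 5-gon is the Catalan number C_3 (index = sides − 2). So Y = C_3 = 5.
X − Y = 16796 − 5 = 16791.

16791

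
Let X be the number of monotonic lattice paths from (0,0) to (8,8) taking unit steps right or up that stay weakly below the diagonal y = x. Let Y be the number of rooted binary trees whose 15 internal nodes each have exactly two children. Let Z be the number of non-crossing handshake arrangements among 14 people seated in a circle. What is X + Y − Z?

9695846

Sub-diagonal monotone paths from (0,0) to (8,8) biject with Dyck paths of semilength 8, giving C_8. So X = C_8 = 1430.
The number of full binary trees on 15 internal nodes is the Catalan number C_15. So Y = C_15 = 9694845.
Non-crossing handshake pairings of 2n people are counted by C_n; 14 people gives n = 7. So Z = C_7 = 429.
X + Y − Z = 1430 + 9694845 − 429 = 9695846.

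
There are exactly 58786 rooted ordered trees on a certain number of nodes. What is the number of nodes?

Rooted ordered trees on m nodes are counted by C_{m−1}. The Catalan number equal to 58786 is C_11.
So the index is 11, and the number of nodes is 11 + 1 = 12.

12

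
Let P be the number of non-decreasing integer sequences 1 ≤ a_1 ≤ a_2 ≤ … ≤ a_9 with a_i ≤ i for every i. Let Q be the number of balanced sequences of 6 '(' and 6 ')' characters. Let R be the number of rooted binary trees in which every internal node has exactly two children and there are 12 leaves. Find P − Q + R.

Weakly increasing sequences with a_i ≤ i biject with Dyck paths of semilength 9, so there are C_9. So P = C_9 = 4862.
Balanced strings of n pairs of brackets are counted by C_n; here n = 6. So Q = C_6 = 132.
A full binary tree with L leaves has L−1 internal nodes and is counted by C_{L−1}; L = 12 gives C_11. So R = C_11 = 58786.
P − Q + R = 4862 − 132 + 58786 = 63516.

63516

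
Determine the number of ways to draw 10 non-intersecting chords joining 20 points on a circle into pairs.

Non-crossing perfect matchings of 2n points on a circle are counted by C_n; with 20 points, n = 10.
C_10 = C(20,10)/11 = 184756/11 = 16796.

16796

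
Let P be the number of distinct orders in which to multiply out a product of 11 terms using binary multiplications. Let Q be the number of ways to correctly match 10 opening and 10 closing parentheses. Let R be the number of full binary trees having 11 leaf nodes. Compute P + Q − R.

16796

Bracketing 11 factors into binary products is counted by C_{11−1} = C_10. So P = C_10 = 16796.
With 10 pairs the number of balanced bracket strings is the Catalan number C_10. So Q = C_10 = 16796.
A full binary tree with L leaves has L−1 internal nodes and is counted by C_{L−1}; L = 11 gives C_10. So R = C_10 = 16796.
P + Q − R = 16796 + 16796 − 16796 = 16796.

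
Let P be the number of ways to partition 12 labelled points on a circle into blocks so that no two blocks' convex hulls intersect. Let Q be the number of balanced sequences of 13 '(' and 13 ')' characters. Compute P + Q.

The non-crossing partitions of [12] form a lattice of size C_12. So P = C_12 = 208012.
Balanced strings of n pairs of brackets are counted by C_n; here n = 13. So Q = C_13 = 742900.
P + Q = 208012 + 742900 = 950912.

950912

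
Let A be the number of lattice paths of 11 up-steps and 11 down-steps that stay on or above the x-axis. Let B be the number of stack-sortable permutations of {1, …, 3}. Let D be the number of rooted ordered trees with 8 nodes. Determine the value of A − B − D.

Dyck paths of semilength n (length 2n) are counted by C_n; here n = 11. So A = C_11 = 58786.
By Knuth's characterisation, the stack-sortable permutations of length 3 are the 231-avoiders, numbering C_3. So B = C_3 = 5.
Rooted ordered (plane) trees on m nodes have m−1 edges and are counted by C_{m−1}; m = 8 gives C_7. So D = C_7 = 429.
A − B − D = 58786 − 5 − 429 = 58352.

58352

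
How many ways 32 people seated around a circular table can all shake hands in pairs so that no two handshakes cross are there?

Non-crossing handshake pairings of 2n people are counted by C_n; 32 people gives n = 16.
C_16 = C_15 · 2(2·15+1)/(15+2) = 9694845 · 62/17 = 35357670.

35357670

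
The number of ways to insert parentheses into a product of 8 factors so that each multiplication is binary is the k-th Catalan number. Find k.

7

Bracketing 8 factors into binary products is counted by C_{8−1} = C_7.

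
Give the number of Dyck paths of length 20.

16796

Paths of 10 up- and 10 down-steps that never dip below the axis are Dyck paths; their count is C_10.
C_10 = C(20,10)/11 = 184756/11 = 16796.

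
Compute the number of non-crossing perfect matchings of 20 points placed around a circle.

16796

Non-crossing perfect matchings of 2n points on a circle are counted by C_n; with 20 points, n = 10.
C_10 = C(20,10)/11 = 184756/11 = 16796.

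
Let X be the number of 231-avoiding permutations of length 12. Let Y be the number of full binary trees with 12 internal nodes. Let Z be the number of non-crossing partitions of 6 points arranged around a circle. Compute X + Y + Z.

Permutations of [n] avoiding any single length-3 pattern are counted by C_n; here n = 12. So X = C_12 = 208012.
Full binary trees with n internal nodes are counted by C_n; here n = 12. So Y = C_12 = 208012.
The non-crossing partitions of [6] form a lattice of size C_6. So Z = C_6 = 132.
X + Y + Z = 208012 + 208012 + 132 = 416156.

416156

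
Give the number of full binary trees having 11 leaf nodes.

Full binary trees with 11 leaves have 11−1 = 10 internal nodes, so there are C_10 of them.
C_10 = C_9 · 2(2·9+1)/(9+2) = 4862 · 38/11 = 16796.

16796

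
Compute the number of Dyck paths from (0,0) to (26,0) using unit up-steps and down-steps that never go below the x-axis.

A Dyck path with 13 up-steps and 13 down-steps has semilength 13, so there are C_13 of them.
C_13 = C(26,13)/14 = 10400600/14 = 742900.

742900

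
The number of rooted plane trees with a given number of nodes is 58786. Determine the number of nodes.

12

Rooted ordered trees on m nodes are counted by C_{m−1}. The Catalan number equal to 58786 is C_11.
So the index is 11, and the number of nodes is 11 + 1 = 12.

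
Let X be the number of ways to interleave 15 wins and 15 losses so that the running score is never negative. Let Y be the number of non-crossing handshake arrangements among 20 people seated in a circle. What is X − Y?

Ballot sequences with n votes each where one side never trails are Dyck words, counted by C_n; here n = 15. So X = C_15 = 9694845.
Non-crossing handshake pairings of 2n people are counted by C_n; 20 people gives n = 10. So Y = C_10 = 16796.
X − Y = 9694845 − 16796 = 9678049.

9678049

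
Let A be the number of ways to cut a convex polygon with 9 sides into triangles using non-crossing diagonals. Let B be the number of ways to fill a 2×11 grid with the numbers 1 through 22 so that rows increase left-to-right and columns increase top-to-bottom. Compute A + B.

A convex 9-gon is triangulated into 7 triangles, and the number of such triangulations is the Catalan number C_{9−2} = C_7. So A = C_7 = 429.
Standard Young tableaux of shape 2×n are counted by C_n; here n = 11. So B = C_11 = 58786.
A + B = 429 + 58786 = 59215.

59215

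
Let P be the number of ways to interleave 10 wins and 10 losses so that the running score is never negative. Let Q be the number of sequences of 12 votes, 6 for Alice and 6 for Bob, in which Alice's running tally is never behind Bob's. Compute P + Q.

16928

Reading a vote for the leader as '(' and for the other as ')' turns such a sequence into a balanced string of 10 pairs, so the count is C_10. So P = C_10 = 16796.
Reading a vote for the leader as '(' and for the other as ')' turns such a sequence into a balanced string of 6 pairs, so the count is C_6. So Q = C_6 = 132.
P + Q = 16796 + 132 = 16928.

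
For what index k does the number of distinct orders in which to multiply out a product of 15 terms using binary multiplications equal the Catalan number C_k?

Bracketing 15 factors into binary products is counted by C_{15−1} = C_14.

14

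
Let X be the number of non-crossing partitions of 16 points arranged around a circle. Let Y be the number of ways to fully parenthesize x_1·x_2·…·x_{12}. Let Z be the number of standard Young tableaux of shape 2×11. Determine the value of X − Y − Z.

Non-crossing partitions of an n-element set are counted by C_n; here n = 16. So X = C_16 = 35357670.
Bracketing 12 factors into binary products is counted by C_{12−1} = C_11. So Y = C_11 = 58786.
Standard Young tableaux of shape 2×n are counted by C_n; here n = 11. So Z = C_11 = 58786.
X − Y − Z = 35357670 − 58786 − 58786 = 35240098.

35240098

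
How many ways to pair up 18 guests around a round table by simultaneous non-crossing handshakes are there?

Non-crossing handshake pairings of 2n people are counted by C_n; 18 people gives n = 9.
C_9 = C(18,9)/10 = 48620/10 = 4862.

4862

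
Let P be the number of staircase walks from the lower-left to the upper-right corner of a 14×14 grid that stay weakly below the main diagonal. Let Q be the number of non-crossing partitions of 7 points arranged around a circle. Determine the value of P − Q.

Sub-diagonal monotone paths from (0,0) to (14,14) biject with Dyck paths of semilength 14, giving C_14. So P = C_14 = 2674440.
Non-crossing partitions of an n-element set are counted by C_n; here n = 7. So Q = C_7 = 429.
P − Q = 2674440 − 429 = 2674011.

2674011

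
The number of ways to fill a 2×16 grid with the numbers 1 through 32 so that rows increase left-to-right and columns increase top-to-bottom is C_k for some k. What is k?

Standard Young tableaux of shape 2×n are counted by C_n; here n = 16.

16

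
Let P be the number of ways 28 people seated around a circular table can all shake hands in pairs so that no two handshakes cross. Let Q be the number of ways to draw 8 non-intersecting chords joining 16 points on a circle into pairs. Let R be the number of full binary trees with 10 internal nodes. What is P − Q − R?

Non-crossing handshake pairings of 2n people are counted by C_n; 28 people gives n = 14. So P = C_14 = 2674440.
Pairing 16 circle points by 8 non-crossing chords gives C_8 matchings. So Q = C_8 = 1430.
The number of full binary trees on 10 internal nodes is the Catalan number C_10. So R = C_10 = 16796.
P − Q − R = 2674440 − 1430 − 16796 = 2656214.

2656214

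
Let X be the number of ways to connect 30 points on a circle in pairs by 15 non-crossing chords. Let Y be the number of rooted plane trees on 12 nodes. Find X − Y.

9636059

Pairing 30 circle points by 15 non-crossing chords gives C_15 matchings. So X = C_15 = 9694845.
Rooted ordered (plane) trees on m nodes have m−1 edges and are counted by C_{m−1}; m = 12 gives C_11. So Y = C_11 = 58786.
X − Y = 9694845 − 58786 = 9636059.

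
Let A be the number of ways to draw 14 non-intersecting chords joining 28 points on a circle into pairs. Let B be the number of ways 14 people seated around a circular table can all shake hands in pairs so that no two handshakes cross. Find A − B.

Non-crossing perfect matchings of 2n points on a circle are counted by C_n; with 28 points, n = 14. So A = C_14 = 2674440.
Non-crossing handshake pairings of 2n people are counted by C_n; 14 people gives n = 7. So B = C_7 = 429.
A − B = 2674440 − 429 = 2674011.

2674011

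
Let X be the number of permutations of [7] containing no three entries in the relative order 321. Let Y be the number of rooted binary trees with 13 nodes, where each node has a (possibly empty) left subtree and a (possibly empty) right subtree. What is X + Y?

743329

Permutations of [n] avoiding any single length-3 pattern are counted by C_n; here n = 7. So X = C_7 = 429.
Binary trees (left/right distinguished) on n nodes are counted by C_n; here n = 13. So Y = C_13 = 742900.
X + Y = 429 + 742900 = 743329.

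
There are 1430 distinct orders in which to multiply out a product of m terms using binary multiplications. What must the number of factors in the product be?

9

Parenthesizations of m factors are counted by C_{m−1}; 1430 = C_8.
So the index is 8, and the number of factors is 8 + 1 = 9.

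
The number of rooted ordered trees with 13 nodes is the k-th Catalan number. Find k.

Rooted ordered (plane) trees on m nodes have m−1 edges and are counted by C_{m−1}; m = 13 gives C_12.

12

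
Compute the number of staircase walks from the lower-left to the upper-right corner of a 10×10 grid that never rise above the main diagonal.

16796

Monotone paths in an n×n grid that stay weakly below the diagonal are counted by C_n; here n = 10.
C_10 = C(20,10)/11 = 184756/11 = 16796.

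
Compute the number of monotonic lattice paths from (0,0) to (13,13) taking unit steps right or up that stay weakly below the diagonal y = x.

742900

Sub-diagonal monotone paths from (0,0) to (13,13) biject with Dyck paths of semilength 13, giving C_13.
C_13 = C(26,13)/14 = 10400600/14 = 742900.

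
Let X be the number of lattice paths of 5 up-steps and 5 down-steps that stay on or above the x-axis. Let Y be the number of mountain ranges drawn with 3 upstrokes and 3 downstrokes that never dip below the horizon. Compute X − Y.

Paths of 5 up- and 5 down-steps that never dip below the axis are Dyck paths; their count is C_5. So X = C_5 = 42.
Paths of 3 up- and 3 down-steps that never dip below the axis are Dyck paths; their count is C_3. So Y = C_3 = 5.
X − Y = 42 − 5 = 37.

37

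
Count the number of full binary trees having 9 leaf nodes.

1430

Full binary trees with 9 leaves have 9−1 = 8 internal nodes, so there are C_8 of them.
C_8 = C(16,8)/9 = 12870/9 = 1430.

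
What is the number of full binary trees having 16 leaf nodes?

A full binary tree with L leaves has L−1 internal nodes and is counted by C_{L−1}; L = 16 gives C_15.
C_15 = C(30,15)/16 = 155117520/16 = 9694845.

9694845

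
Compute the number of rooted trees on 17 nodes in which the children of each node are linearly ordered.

Rooted ordered (plane) trees on m nodes have m−1 edges and are counted by C_{m−1}; m = 17 gives C_16.
C_16 = 35357670.

35357670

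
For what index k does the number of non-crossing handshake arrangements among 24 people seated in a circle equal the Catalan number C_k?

With 24 = 2·12 people, non-crossing handshake pairings are non-crossing perfect matchings on a circle, counted by C_12.

12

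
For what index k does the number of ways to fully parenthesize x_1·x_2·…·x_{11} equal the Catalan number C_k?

Ways to associate a product of 11 factors correspond to binary trees on 11 leaves, so the count is C_10.

10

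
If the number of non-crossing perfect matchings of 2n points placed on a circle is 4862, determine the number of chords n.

Non-crossing pairings of 2n points on a circle are counted by C_n; 4862 = C_9.

9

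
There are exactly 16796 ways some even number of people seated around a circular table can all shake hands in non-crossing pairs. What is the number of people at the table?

Non-crossing handshake pairings of 2n people are counted by C_n. The Catalan number equal to 16796 is C_10.
So n = 10, and there are 2n = 20 people.

20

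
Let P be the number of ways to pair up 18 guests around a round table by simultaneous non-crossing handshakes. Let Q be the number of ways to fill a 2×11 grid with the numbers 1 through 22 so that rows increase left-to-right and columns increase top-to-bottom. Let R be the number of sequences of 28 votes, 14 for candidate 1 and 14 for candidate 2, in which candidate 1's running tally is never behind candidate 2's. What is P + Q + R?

With 18 = 2·9 people, non-crossing handshake pairings are non-crossing perfect matchings on a circle, counted by C_9. So P = C_9 = 4862.
By the hook-length formula (or a Dyck-path bijection), SYT of shape 2×11 number C_11. So Q = C_11 = 58786.
Ballot sequences with n votes each where one side never trails are Dyck words, counted by C_n; here n = 14. So R = C_14 = 2674440.
P + Q + R = 4862 + 58786 + 2674440 = 2738088.

2738088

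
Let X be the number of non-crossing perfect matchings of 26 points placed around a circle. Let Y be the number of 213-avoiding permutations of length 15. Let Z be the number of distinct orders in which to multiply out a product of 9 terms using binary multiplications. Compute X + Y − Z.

10436315

Pairing 26 circle points by 13 non-crossing chords gives C_13 matchings. So X = C_13 = 742900.
Permutations of [n] avoiding any single length-3 pattern are counted by C_n; here n = 15. So Y = C_15 = 9694845.
Parenthesizations of m factors correspond to full binary trees with m leaves, counted by C_{m−1}; m = 9 gives C_8. So Z = C_8 = 1430.
X + Y − Z = 742900 + 9694845 − 1430 = 10436315.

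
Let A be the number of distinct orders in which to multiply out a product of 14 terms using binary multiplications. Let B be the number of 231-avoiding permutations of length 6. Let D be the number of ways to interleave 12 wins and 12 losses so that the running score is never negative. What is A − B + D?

950780

Parenthesizations of m factors correspond to full binary trees with m leaves, counted by C_{m−1}; m = 14 gives C_13. So A = C_13 = 742900.
For any fixed pattern of length 3, the pattern-avoiding permutations of [6] number C_6. So B = C_6 = 132.
Reading a vote for the leader as '(' and for the other as ')' turns such a sequence into a balanced string of 12 pairs, so the count is C_12. So D = C_12 = 208012.
A − B + D = 742900 − 132 + 208012 = 950780.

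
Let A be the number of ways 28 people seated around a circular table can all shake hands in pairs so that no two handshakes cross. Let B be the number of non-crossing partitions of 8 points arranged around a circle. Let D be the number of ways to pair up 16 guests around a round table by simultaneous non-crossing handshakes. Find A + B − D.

2674440

With 28 = 2·14 people, non-crossing handshake pairings are non-crossing perfect matchings on a circle, counted by C_14. So A = C_14 = 2674440.
Non-crossing partitions of an n-element set are counted by C_n; here n = 8. So B = C_8 = 1430.
With 16 = 2·8 people, non-crossing handshake pairings are non-crossing perfect matchings on a circle, counted by C_8. So D = C_8 = 1430.
A + B − D = 2674440 + 1430 − 1430 = 2674440.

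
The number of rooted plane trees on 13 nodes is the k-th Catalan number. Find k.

Rooted ordered (plane) trees on m nodes have m−1 edges and are counted by C_{m−1}; m = 13 gives C_12.

12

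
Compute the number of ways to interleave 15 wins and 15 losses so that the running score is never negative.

9694845

Ballot sequences with n votes each where one side never trails are Dyck words, counted by C_n; here n = 15.
C_15 = C_14 · 2(2·14+1)/(14+2) = 2674440 · 58/16 = 9694845.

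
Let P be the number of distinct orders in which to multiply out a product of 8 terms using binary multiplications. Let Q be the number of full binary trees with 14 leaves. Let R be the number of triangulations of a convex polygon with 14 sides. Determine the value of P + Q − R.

535317

Parenthesizations of m factors correspond to full binary trees with m leaves, counted by C_{m−1}; m = 8 gives C_7. So P = C_7 = 429.
Full binary trees with 14 leaves have 14−1 = 13 internal nodes, so there are C_13 of them. So Q = C_13 = 742900.
Triangulations of a convex m-gon are counted by C_{m−2}; with m = 14 this is C_12. So R = C_12 = 208012.
P + Q − R = 429 + 742900 − 208012 = 535317.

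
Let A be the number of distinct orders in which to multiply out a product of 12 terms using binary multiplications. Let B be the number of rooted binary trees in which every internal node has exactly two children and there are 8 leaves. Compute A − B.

58357

Parenthesizations of m factors correspond to full binary trees with m leaves, counted by C_{m−1}; m = 12 gives C_11. So A = C_11 = 58786.
A full binary tree with L leaves has L−1 internal nodes and is counted by C_{L−1}; L = 8 gives C_7. So B = C_7 = 429.
A − B = 58786 − 429 = 58357.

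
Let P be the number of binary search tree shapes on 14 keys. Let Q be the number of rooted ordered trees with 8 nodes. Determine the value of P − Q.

Binary trees (left/right distinguished) on n nodes are counted by C_n; here n = 14. So P = C_14 = 2674440.
Rooted ordered (plane) trees on m nodes have m−1 edges and are counted by C_{m−1}; m = 8 gives C_7. So Q = C_7 = 429.
P − Q = 2674440 − 429 = 2674011.

2674011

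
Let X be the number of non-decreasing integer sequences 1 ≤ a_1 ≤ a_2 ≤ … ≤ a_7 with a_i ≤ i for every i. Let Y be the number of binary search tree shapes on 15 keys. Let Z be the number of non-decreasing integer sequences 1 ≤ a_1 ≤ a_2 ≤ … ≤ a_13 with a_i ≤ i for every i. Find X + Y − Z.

8952374

Weakly increasing sequences with a_i ≤ i biject with Dyck paths of semilength 7, so there are C_7. So X = C_7 = 429.
There are C_n binary search tree shapes on n keys; with n = 15 that is C_15. So Y = C_15 = 9694845.
Weakly increasing sequences with a_i ≤ i biject with Dyck paths of semilength 13, so there are C_13. So Z = C_13 = 742900.
X + Y − Z = 429 + 9694845 − 742900 = 8952374.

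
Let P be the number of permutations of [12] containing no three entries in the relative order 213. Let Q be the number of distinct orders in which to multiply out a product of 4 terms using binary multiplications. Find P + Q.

For any fixed pattern of length 3, the pattern-avoiding permutations of [12] number C_12. So P = C_12 = 208012.
Ways to associate a product of 4 factors correspond to binary trees on 4 leaves, so the count is C_3. So Q = C_3 = 5.
P + Q = 208012 + 5 = 208017.

208017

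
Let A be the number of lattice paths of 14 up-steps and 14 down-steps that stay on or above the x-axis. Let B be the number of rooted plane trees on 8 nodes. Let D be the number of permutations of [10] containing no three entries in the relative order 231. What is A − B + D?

Paths of 14 up- and 14 down-steps that never dip below the axis are Dyck paths; their count is C_14. So A = C_14 = 2674440.
A rooted plane tree on 8 nodes has 7 edges, and such trees are counted by C_7. So B = C_7 = 429.
For any fixed pattern of length 3, the pattern-avoiding permutations of [10] number C_10. So D = C_10 = 16796.
A − B + D = 2674440 − 429 + 16796 = 2690807.

2690807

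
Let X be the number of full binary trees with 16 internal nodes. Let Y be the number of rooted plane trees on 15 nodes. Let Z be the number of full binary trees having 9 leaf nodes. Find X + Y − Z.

38030680

Full binary trees with n internal nodes are counted by C_n; here n = 16. So X = C_16 = 35357670.
A rooted plane tree on 15 nodes has 14 edges, and such trees are counted by C_14. So Y = C_14 = 2674440.
A full binary tree with L leaves has L−1 internal nodes and is counted by C_{L−1}; L = 9 gives C_8. So Z = C_8 = 1430.
X + Y − Z = 35357670 + 2674440 − 1430 = 38030680.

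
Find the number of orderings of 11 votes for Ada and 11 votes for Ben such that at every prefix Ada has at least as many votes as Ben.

Reading a vote for the leader as '(' and for the other as ')' turns such a sequence into a balanced string of 11 pairs, so the count is C_11.
C_11 = C_10 · 2(2·10+1)/(10+2) = 16796 · 42/12 = 58786.

58786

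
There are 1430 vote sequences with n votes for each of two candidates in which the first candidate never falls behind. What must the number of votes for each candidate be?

Such ballot sequences with n votes each are counted by C_n; 1430 = C_8.

8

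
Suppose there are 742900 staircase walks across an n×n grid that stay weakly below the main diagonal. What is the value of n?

13

Such diagonal-avoiding paths in an n×n grid are counted by C_n. Since C_13 = 742900, the index is 13.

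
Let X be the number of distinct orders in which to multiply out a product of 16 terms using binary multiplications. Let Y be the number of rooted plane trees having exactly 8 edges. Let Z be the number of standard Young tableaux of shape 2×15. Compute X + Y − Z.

Ways to associate a product of 16 factors correspond to binary trees on 16 leaves, so the count is C_15. So X = C_15 = 9694845.
Rooted ordered trees with n edges are counted by C_n; here n = 8. So Y = C_8 = 1430.
By the hook-length formula (or a Dyck-path bijection), SYT of shape 2×15 number C_15. So Z = C_15 = 9694845.
X + Y − Z = 9694845 + 1430 − 9694845 = 1430.

1430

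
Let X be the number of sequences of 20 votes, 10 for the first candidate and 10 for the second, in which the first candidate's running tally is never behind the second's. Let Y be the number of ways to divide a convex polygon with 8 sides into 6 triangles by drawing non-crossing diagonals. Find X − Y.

Reading a vote for the leader as '(' and for the other as ')' turns such a sequence into a balanced string of 10 pairs, so the count is C_10. So X = C_10 = 16796.
The number of triangulations of an 8-gon is the Catalan number C_6 (index = sides − 2). So Y = C_6 = 132.
X − Y = 16796 − 132 = 16664.

16664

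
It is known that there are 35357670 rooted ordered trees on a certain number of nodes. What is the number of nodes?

17

Rooted ordered trees on m nodes are counted by C_{m−1}. Since C_16 = 35357670, the index is 16.
So the index is 16, and the number of nodes is 16 + 1 = 17.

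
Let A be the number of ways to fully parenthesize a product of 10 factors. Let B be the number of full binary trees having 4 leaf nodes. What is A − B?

4857

Parenthesizations of m factors correspond to full binary trees with m leaves, counted by C_{m−1}; m = 10 gives C_9. So A = C_9 = 4862.
Full binary trees with 4 leaves have 4−1 = 3 internal nodes, so there are C_3 of them. So B = C_3 = 5.
A − B = 4862 − 5 = 4857.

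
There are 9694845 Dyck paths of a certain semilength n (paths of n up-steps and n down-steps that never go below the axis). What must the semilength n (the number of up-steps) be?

15

Dyck paths of semilength n are counted by C_n; 9694845 = C_15.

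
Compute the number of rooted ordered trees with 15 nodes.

A rooted plane tree on 15 nodes has 14 edges, and such trees are counted by C_14.
C_14 = 2674440.

2674440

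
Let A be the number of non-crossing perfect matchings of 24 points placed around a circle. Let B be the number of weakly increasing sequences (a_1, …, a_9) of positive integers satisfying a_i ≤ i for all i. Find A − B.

Non-crossing perfect matchings of 2n points on a circle are counted by C_n; with 24 points, n = 12. So A = C_12 = 208012.
Such sub-staircase sequences of length n are counted by C_n; here n = 9. So B = C_9 = 4862.
A − B = 208012 − 4862 = 203150.

203150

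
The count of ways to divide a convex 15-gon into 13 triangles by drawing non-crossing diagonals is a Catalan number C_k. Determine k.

The number of triangulations of a 15-gon is the Catalan number C_13 (index = sides − 2).

13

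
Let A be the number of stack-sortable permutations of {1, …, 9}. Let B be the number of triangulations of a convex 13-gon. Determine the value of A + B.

63648

By Knuth's characterisation, the stack-sortable permutations of length 9 are the 231-avoiders, numbering C_9. So A = C_9 = 4862.
The number of triangulations of a 13-gon is the Catalan number C_11 (index = sides − 2). So B = C_11 = 58786.
A + B = 4862 + 58786 = 63648.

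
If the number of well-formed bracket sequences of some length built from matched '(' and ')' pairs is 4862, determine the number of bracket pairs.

Balanced strings of n bracket-pairs are counted by C_n. The Catalan number equal to 4862 is C_9.

9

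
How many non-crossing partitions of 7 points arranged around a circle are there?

429

The non-crossing partitions of [7] form a lattice of size C_7.
C_7 = C_6 · 2(2·6+1)/(6+2) = 132 · 26/8 = 429.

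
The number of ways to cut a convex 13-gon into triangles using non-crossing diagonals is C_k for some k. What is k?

11

The number of triangulations of a 13-gon is the Catalan number C_11 (index = sides − 2).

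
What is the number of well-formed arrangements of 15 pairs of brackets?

With 15 pairs the number of balanced bracket strings is the Catalan number C_15.
C_15 = C(30,15)/16 = 155117520/16 = 9694845.

9694845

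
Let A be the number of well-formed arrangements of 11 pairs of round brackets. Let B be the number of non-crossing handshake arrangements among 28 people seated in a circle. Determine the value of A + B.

2733226

Balanced strings of n pairs of brackets are counted by C_n; here n = 11. So A = C_11 = 58786.
With 28 = 2·14 people, non-crossing handshake pairings are non-crossing perfect matchings on a circle, counted by C_14. So B = C_14 = 2674440.
A + B = 58786 + 2674440 = 2733226.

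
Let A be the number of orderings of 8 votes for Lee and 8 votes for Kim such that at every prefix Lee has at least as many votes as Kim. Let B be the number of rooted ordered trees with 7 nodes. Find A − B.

Reading a vote for the leader as '(' and for the other as ')' turns such a sequence into a balanced string of 8 pairs, so the count is C_8. So A = C_8 = 1430.
Rooted ordered (plane) trees on m nodes have m−1 edges and are counted by C_{m−1}; m = 7 gives C_6. So B = C_6 = 132.
A − B = 1430 − 132 = 1298.

1298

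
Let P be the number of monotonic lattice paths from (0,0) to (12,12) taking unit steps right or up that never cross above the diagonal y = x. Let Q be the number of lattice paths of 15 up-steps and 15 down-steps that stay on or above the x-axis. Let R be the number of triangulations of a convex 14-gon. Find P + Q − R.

Monotone paths in an n×n grid that stay weakly below the diagonal are counted by C_n; here n = 12. So P = C_12 = 208012.
A Dyck path with 15 up-steps and 15 down-steps has semilength 15, so there are C_15 of them. So Q = C_15 = 9694845.
A convex 14-gon is triangulated into 12 triangles, and the number of such triangulations is the Catalan number C_{14−2} = C_12. So R = C_12 = 208012.
P + Q − R = 208012 + 9694845 − 208012 = 9694845.

9694845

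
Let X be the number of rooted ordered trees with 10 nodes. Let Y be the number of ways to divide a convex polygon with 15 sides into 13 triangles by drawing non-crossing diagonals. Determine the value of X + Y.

A rooted plane tree on 10 nodes has 9 edges, and such trees are counted by C_9. So X = C_9 = 4862.
The number of triangulations of a 15-gon is the Catalan number C_13 (index = sides − 2). So Y = C_13 = 742900.
X + Y = 4862 + 742900 = 747762.

747762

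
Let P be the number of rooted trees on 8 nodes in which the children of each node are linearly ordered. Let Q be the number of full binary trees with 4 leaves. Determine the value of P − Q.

A rooted plane tree on 8 nodes has 7 edges, and such trees are counted by C_7. So P = C_7 = 429.
Full binary trees with 4 leaves have 4−1 = 3 internal nodes, so there are C_3 of them. So Q = C_3 = 5.
P − Q = 429 − 5 = 424.

424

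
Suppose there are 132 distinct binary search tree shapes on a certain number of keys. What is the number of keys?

6

Binary search tree shapes on n keys are counted by C_n; 132 = C_6.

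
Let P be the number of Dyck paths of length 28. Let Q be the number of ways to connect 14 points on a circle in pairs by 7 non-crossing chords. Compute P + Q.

A Dyck path with 14 up-steps and 14 down-steps has semilength 14, so there are C_14 of them. So P = C_14 = 2674440.
Non-crossing perfect matchings of 2n points on a circle are counted by C_n; with 14 points, n = 7. So Q = C_7 = 429.
P + Q = 2674440 + 429 = 2674869.

2674869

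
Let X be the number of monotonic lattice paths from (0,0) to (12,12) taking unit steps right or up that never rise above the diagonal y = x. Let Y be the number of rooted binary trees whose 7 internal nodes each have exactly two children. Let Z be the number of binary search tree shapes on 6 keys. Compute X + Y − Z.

Monotone paths in an n×n grid that stay weakly below the diagonal are counted by C_n; here n = 12. So X = C_12 = 208012.
Full binary trees with n internal nodes are counted by C_n; here n = 7. So Y = C_7 = 429.
Binary trees (left/right distinguished) on n nodes are counted by C_n; here n = 6. So Z = C_6 = 132.
X + Y − Z = 208012 + 429 − 132 = 208309.

208309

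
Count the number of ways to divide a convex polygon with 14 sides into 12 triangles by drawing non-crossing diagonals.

A convex 14-gon is triangulated into 12 triangles, and the number of such triangulations is the Catalan number C_{14−2} = C_12.
C_12 = C(24,12)/13 = 2704156/13 = 208012.

208012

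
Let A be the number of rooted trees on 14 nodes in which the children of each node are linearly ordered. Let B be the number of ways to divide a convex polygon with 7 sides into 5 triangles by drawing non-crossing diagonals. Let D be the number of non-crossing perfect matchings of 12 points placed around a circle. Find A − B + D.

742990

A rooted plane tree on 14 nodes has 13 edges, and such trees are counted by C_13. So A = C_13 = 742900.
A convex 7-gon is triangulated into 5 triangles, and the number of such triangulations is the Catalan number C_{7−2} = C_5. So B = C_5 = 42.
Non-crossing perfect matchings of 2n points on a circle are counted by C_n; with 12 points, n = 6. So D = C_6 = 132.
A − B + D = 742900 − 42 + 132 = 742990.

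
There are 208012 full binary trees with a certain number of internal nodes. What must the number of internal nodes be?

12

Full binary trees with n internal nodes are counted by C_n. Since C_12 = 208012, the index is 12.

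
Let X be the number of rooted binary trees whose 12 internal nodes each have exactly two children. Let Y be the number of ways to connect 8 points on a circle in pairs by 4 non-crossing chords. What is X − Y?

207998

The number of full binary trees on 12 internal nodes is the Catalan number C_12. So X = C_12 = 208012.
Pairing 8 circle points by 4 non-crossing chords gives C_4 matchings. So Y = C_4 = 14.
X − Y = 208012 − 14 = 207998.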